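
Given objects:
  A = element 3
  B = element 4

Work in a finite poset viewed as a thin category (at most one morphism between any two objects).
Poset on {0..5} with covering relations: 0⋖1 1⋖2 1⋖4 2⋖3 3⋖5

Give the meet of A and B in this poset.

Answer: A∧B = 1

Work:
{x : x<=A ∧ x<=B} = {0,1}  (A=3, B=4)
  0 <= 1
  1 <= 1
glb = 1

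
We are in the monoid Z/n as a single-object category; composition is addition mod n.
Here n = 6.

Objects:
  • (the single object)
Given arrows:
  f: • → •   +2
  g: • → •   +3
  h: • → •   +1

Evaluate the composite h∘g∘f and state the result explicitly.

  0 +2≡2 +3≡5 +1≡0  (mod 6)
⟦path⟧: +0

Answer: +0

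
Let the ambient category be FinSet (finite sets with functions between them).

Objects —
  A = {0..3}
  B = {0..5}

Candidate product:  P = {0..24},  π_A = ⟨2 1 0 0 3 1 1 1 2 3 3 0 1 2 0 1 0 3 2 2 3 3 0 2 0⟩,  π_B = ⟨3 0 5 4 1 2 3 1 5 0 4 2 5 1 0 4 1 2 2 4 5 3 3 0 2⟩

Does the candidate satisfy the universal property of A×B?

Answer: NOT A VALID PRODUCT — |P|=25 ≠ |A|·|B|=24

Trace:
|A|·|B| = 4·6 = 24;  |P| = 25
  → cardinalities differ; no bijection possible.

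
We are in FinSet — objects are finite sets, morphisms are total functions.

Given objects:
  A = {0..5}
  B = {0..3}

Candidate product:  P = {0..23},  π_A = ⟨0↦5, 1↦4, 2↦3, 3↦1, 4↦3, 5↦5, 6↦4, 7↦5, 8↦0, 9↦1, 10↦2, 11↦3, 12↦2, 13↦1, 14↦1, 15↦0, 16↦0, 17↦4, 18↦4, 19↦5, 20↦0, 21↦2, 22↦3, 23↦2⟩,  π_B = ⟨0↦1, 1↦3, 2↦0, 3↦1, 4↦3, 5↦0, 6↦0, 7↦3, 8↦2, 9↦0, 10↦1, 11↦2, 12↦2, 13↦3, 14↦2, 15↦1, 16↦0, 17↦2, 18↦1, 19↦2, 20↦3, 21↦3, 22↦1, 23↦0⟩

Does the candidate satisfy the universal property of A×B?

Answer: VALID PRODUCT

Derivation:
|A|·|B| = 6·4 = 24;  |P| = 24
Check the pairing map k ↦ (π_A(k), π_B(k)):
  0 ↦ (5,1)
  1 ↦ (4,3)
  2 ↦ (3,0)
  3 ↦ (1,1)
  4 ↦ (3,3)
  5 ↦ (5,0)
  6 ↦ (4,0)
  7 ↦ (5,3)
  8 ↦ (0,2)
  9 ↦ (1,0)
  10 ↦ (2,1)
  11 ↦ (3,2)
  12 ↦ (2,2)
  13 ↦ (1,3)
  14 ↦ (1,2)
  15 ↦ (0,1)
  16 ↦ (0,0)
  17 ↦ (4,2)
  18 ↦ (4,1)
  19 ↦ (5,2)
  20 ↦ (0,3)
  21 ↦ (2,3)
  22 ↦ (3,1)
  23 ↦ (2,0)
distinct pairs in image: 24 / 24 needed
  → bijection onto A×B; projections well-typed.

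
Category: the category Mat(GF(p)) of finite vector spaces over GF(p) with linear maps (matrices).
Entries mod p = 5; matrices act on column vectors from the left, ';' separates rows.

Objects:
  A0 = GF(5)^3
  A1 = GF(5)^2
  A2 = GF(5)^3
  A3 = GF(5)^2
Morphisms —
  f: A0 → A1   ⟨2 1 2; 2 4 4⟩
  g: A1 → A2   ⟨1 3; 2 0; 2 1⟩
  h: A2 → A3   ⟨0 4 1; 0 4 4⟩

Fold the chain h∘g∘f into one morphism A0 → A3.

  e0=(1,0,0) f→(2,2) g→(3,4,1) h→(2,0)
  e1=(0,1,0) f→(1,4) g→(3,2,1) h→(4,2)
  e2=(0,0,1) f→(2,4) g→(4,4,3) h→(4,3)
result: ⟨2 4 4; 0 2 3⟩

Answer: ⟨2 4 4; 0 2 3⟩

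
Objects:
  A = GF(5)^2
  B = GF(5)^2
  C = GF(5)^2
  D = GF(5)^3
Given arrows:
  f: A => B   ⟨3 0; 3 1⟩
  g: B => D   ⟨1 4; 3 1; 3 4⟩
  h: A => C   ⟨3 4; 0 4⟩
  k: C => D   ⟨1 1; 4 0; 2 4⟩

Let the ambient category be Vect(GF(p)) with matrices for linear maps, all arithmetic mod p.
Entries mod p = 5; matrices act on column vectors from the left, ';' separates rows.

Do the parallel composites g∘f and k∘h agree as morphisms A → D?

Along f;g (path 1):
  e0=[1,0] f=>[3,3] g=>[0,2,1]
  e1=[0,1] f=>[0,1] g=>[4,1,4]
  ⟦path⟧₁ = ⟨0 4; 2 1; 1 4⟩
Along h;k (path 2):
  e0=[1,0] h=>[3,0] k=>[3,2,1]
  e1=[0,1] h=>[4,4] k=>[3,1,4]
  ⟦path⟧₂ = ⟨3 3; 2 1; 1 4⟩
Equal? distinct morphisms ✗

Answer: DOES NOT COMMUTE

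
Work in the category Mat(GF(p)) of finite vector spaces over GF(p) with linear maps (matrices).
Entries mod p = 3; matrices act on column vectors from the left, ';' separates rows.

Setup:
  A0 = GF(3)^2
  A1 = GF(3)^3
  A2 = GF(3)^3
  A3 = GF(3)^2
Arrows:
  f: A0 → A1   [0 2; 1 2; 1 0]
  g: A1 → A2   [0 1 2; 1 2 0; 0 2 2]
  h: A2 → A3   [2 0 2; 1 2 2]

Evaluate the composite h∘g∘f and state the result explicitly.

  e0=⟨1,0⟩ f→⟨0,1,1⟩ g→⟨0,2,1⟩ h→⟨2,0⟩
  e1=⟨0,1⟩ f→⟨2,2,0⟩ g→⟨2,0,1⟩ h→⟨0,1⟩
result: [2 0; 0 1]

Answer: [2 0; 0 1]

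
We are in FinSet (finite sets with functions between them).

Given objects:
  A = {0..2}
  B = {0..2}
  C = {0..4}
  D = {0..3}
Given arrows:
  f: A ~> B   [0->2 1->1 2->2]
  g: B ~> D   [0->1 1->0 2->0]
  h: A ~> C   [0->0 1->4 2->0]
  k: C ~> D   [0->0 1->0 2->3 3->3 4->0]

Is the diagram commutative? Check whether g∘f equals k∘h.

Answer: COMMUTES

Derivation:
Along f;g (path 1):
  0 f~>2 g~>0
  1 f~>1 g~>0
  2 f~>2 g~>0
  composite₁ = [0->0 1->0 2->0]
Along h;k (path 2):
  0 h~>0 k~>0
  1 h~>4 k~>0
  2 h~>0 k~>0
  composite₂ = [0->0 1->0 2->0]
Equal? YES — commutes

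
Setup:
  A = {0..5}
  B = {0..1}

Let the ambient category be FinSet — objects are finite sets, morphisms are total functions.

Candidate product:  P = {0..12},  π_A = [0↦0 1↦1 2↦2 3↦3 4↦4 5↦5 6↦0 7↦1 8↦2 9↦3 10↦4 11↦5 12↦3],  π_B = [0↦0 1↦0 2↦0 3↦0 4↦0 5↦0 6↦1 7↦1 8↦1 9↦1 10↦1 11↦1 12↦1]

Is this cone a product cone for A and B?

|A|·|B| = 6·2 = 12;  |P| = 13
  → cardinalities differ; no bijection possible.

Answer: NOT A VALID PRODUCT — |P|=13 ≠ |A|·|B|=12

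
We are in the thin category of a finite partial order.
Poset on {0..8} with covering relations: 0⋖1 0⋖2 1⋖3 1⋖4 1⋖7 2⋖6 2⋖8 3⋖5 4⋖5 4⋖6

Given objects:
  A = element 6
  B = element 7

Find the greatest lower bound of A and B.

Answer: A∧B = 1

Trace:
Lower bounds of A=6 and B=7: {0,1}
  0 ⊑ 1
  1 ⊑ 1
glb = 1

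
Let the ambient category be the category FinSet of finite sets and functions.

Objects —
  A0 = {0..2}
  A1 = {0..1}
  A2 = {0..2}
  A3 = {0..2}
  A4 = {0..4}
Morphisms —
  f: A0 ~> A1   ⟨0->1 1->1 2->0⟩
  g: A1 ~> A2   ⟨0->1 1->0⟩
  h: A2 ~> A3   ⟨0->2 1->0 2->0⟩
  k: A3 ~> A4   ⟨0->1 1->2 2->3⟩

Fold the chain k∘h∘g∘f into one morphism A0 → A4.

  0 f~>1 g~>0 h~>2 k~>3
  1 f~>1 g~>0 h~>2 k~>3
  2 f~>0 g~>1 h~>0 k~>1
composite: ⟨0->3 1->3 2->1⟩

Answer: ⟨0->3 1->3 2->1⟩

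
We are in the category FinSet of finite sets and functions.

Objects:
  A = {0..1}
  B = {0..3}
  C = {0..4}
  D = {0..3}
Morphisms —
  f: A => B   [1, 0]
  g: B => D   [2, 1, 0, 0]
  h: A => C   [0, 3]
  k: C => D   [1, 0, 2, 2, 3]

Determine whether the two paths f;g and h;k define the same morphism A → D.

Along f;g (path 1):
  0 f=>1 g=>1
  1 f=>0 g=>2
  composite₁ = [1, 2]
Along h;k (path 2):
  0 h=>0 k=>1
  1 h=>3 k=>2
  composite₂ = [1, 2]
Equal? YES — commutes

Answer: COMMUTES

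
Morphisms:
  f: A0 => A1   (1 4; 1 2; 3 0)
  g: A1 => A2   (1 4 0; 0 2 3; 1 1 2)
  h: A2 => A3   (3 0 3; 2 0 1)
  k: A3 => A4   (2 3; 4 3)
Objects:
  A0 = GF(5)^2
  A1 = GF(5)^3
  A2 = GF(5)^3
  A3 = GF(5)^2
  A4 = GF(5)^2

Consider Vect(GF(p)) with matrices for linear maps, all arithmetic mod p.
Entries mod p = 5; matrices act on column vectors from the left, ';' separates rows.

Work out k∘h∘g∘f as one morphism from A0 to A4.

Answer: (2 3; 0 1)

Trace:
  e0=⟨1,0⟩ f=>⟨1,1,3⟩ g=>⟨0,1,3⟩ h=>⟨4,3⟩ k=>⟨2,0⟩
  e1=⟨0,1⟩ f=>⟨4,2,0⟩ g=>⟨2,4,1⟩ h=>⟨4,0⟩ k=>⟨3,1⟩
⟦path⟧: (2 3; 0 1)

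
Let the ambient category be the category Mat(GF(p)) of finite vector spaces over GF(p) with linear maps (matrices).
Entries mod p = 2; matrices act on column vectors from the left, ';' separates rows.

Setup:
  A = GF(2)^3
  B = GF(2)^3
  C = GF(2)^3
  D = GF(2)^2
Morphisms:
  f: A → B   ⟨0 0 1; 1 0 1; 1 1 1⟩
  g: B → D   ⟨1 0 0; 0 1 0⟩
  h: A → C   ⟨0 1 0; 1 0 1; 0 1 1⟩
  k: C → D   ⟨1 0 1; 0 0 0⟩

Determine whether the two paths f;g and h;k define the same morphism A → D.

Answer: DOES NOT COMMUTE

Derivation:
Along f;g (path 1):
  e0=⟨1,0,0⟩ f→⟨0,1,1⟩ g→⟨0,1⟩
  e1=⟨0,1,0⟩ f→⟨0,0,1⟩ g→⟨0,0⟩
  e2=⟨0,0,1⟩ f→⟨1,1,1⟩ g→⟨1,1⟩
  ⟦path⟧₁ = ⟨0 0 1; 1 0 1⟩
Along h;k (path 2):
  e0=⟨1,0,0⟩ h→⟨0,1,0⟩ k→⟨0,0⟩
  e1=⟨0,1,0⟩ h→⟨1,0,1⟩ k→⟨0,0⟩
  e2=⟨0,0,1⟩ h→⟨0,1,1⟩ k→⟨1,0⟩
  ⟦path⟧₂ = ⟨0 0 1; 0 0 0⟩
Equal? distinct morphisms ✗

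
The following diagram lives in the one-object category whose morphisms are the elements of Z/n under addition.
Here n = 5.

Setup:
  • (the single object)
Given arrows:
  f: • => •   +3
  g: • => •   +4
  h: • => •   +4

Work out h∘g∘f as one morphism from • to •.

Answer: +1

Trace:
  0 +3≡3 +4≡2 +4≡1  (mod 5)
composite: +1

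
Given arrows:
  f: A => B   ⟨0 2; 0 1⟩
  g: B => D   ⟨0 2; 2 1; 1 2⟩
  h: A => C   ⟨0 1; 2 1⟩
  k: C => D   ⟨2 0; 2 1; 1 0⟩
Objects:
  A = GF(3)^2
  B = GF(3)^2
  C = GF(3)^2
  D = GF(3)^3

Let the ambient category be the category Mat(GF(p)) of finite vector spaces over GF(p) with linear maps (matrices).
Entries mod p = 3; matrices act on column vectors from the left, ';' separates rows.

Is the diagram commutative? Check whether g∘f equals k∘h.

1) trace f;g:
  e0=(1,0) f=>(0,0) g=>(0,0,0)
  e1=(0,1) f=>(2,1) g=>(2,2,1)
  composite₁ = ⟨0 2; 0 2; 0 1⟩
2) trace h;k:
  e0=(1,0) h=>(0,2) k=>(0,2,0)
  e1=(0,1) h=>(1,1) k=>(2,0,1)
  composite₂ = ⟨0 2; 2 0; 0 1⟩
Equal? differ; not commutative

Answer: DOES NOT COMMUTE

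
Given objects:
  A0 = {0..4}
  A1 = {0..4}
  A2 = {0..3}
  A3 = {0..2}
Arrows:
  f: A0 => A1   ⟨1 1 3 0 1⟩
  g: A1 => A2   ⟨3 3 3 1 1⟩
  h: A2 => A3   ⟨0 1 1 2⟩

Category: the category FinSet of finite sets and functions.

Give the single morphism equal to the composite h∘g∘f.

  0 f=>1 g=>3 h=>2
  1 f=>1 g=>3 h=>2
  2 f=>3 g=>1 h=>1
  3 f=>0 g=>3 h=>2
  4 f=>1 g=>3 h=>2
composite: ⟨2 2 1 2 2⟩

Answer: ⟨2 2 1 2 2⟩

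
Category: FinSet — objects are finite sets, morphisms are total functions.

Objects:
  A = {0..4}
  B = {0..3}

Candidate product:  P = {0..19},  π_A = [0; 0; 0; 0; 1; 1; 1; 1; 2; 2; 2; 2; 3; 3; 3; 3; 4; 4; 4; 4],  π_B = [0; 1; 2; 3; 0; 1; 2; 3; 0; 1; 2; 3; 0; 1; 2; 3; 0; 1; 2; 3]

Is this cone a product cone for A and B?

Answer: VALID PRODUCT

Derivation:
|A|·|B| = 5·4 = 20;  |P| = 20
Check the pairing map k ↦ (π_A(k), π_B(k)):
  0 -> (0,0)
  1 -> (0,1)
  2 -> (0,2)
  3 -> (0,3)
  4 -> (1,0)
  5 -> (1,1)
  6 -> (1,2)
  7 -> (1,3)
  8 -> (2,0)
  9 -> (2,1)
  10 -> (2,2)
  11 -> (2,3)
  12 -> (3,0)
  13 -> (3,1)
  14 -> (3,2)
  15 -> (3,3)
  16 -> (4,0)
  17 -> (4,1)
  18 -> (4,2)
  19 -> (4,3)
distinct pairs in image: 20 / 20 needed
  → bijection onto A×B; projections well-typed.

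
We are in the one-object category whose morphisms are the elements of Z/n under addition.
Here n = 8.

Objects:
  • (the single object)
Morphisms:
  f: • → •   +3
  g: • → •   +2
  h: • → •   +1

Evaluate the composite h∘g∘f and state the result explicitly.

  0 +3≡3 +2≡5 +1≡6  (mod 8)
⟦path⟧: +6

Answer: +6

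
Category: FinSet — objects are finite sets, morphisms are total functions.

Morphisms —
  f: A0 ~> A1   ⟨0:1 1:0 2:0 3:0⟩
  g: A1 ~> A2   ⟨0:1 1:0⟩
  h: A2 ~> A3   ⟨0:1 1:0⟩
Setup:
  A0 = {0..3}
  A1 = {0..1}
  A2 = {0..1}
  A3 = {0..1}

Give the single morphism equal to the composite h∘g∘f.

Answer: ⟨0:1 1:0 2:0 3:0⟩

Trace:
  0 f~>1 g~>0 h~>1
  1 f~>0 g~>1 h~>0
  2 f~>0 g~>1 h~>0
  3 f~>0 g~>1 h~>0
result: ⟨0:1 1:0 2:0 3:0⟩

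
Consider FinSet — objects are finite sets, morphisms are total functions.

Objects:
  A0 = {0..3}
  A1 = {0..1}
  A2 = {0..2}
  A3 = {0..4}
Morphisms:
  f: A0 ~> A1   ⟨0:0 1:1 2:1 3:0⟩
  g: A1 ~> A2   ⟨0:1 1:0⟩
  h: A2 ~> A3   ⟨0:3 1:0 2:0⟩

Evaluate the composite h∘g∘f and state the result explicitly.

Answer: ⟨0:0 1:3 2:3 3:0⟩

Work:
  0 f~>0 g~>1 h~>0
  1 f~>1 g~>0 h~>3
  2 f~>1 g~>0 h~>3
  3 f~>0 g~>1 h~>0
composite: ⟨0:0 1:3 2:3 3:0⟩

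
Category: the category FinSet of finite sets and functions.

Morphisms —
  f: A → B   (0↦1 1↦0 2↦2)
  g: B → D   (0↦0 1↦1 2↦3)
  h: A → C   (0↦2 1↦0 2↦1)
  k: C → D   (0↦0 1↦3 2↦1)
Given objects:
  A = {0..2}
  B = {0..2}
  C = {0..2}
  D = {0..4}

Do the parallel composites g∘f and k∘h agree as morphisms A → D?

Answer: COMMUTES

Trace:
1) trace f;g:
  0 f→1 g→1
  1 f→0 g→0
  2 f→2 g→3
  result₁ = (0↦1 1↦0 2↦3)
2) trace h;k:
  0 h→2 k→1
  1 h→0 k→0
  2 h→1 k→3
  result₂ = (0↦1 1↦0 2↦3)
Equal? same morphism ✓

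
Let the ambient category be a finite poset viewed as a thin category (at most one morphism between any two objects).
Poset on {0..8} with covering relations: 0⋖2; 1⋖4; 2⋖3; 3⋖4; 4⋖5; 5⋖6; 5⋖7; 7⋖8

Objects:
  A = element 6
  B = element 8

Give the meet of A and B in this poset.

{x : x⊑A ∧ x⊑B} = {0,1,2,3,4,5}  (A=6, B=8)
  0 ⊑ 5
  1 ⊑ 5
  2 ⊑ 5
  3 ⊑ 5
  4 ⊑ 5
  5 ⊑ 5
glb = 5

Answer: A∧B = 5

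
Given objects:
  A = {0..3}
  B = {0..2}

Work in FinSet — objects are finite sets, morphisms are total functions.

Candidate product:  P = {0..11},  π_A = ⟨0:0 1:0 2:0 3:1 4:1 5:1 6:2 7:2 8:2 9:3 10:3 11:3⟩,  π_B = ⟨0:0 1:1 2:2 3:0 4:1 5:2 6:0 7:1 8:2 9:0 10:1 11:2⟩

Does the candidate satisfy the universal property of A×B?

Answer: VALID PRODUCT

Derivation:
|A|·|B| = 4·3 = 12;  |P| = 12
Check the pairing map k ↦ (π_A(k), π_B(k)):
  0 : (0,0)
  1 : (0,1)
  2 : (0,2)
  3 : (1,0)
  4 : (1,1)
  5 : (1,2)
  6 : (2,0)
  7 : (2,1)
  8 : (2,2)
  9 : (3,0)
  10 : (3,1)
  11 : (3,2)
distinct pairs in image: 12 / 12 needed
  → bijection onto A×B; projections well-typed.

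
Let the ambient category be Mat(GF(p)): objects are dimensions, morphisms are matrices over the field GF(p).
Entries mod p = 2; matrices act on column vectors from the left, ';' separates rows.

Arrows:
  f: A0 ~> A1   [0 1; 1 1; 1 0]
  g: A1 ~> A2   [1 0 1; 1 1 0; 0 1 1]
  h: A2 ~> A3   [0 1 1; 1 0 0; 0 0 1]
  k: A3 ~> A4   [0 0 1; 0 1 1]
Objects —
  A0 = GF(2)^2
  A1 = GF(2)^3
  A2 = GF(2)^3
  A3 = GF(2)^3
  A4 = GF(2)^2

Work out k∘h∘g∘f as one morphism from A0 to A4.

  e0=⟨1,0⟩ f~>⟨0,1,1⟩ g~>⟨1,1,0⟩ h~>⟨1,1,0⟩ k~>⟨0,1⟩
  e1=⟨0,1⟩ f~>⟨1,1,0⟩ g~>⟨1,0,1⟩ h~>⟨1,1,1⟩ k~>⟨1,0⟩
result: [0 1; 1 0]

Answer: [0 1; 1 0]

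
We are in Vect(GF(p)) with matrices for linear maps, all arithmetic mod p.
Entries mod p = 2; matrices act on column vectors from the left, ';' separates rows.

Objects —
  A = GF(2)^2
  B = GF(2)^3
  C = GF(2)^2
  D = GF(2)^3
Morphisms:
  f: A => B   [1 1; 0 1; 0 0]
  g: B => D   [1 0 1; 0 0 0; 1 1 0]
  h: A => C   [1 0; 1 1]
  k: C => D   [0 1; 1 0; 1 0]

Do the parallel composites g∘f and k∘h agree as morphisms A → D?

Answer: DOES NOT COMMUTE

Trace:
Path 1 = f;g:
  e0=(1,0) f=>(1,0,0) g=>(1,0,1)
  e1=(0,1) f=>(1,1,0) g=>(1,0,0)
  composite₁ = [1 1; 0 0; 1 0]
Path 2 = h;k:
  e0=(1,0) h=>(1,1) k=>(1,1,1)
  e1=(0,1) h=>(0,1) k=>(1,0,0)
  composite₂ = [1 1; 1 0; 1 0]
Equal? differ; not commutative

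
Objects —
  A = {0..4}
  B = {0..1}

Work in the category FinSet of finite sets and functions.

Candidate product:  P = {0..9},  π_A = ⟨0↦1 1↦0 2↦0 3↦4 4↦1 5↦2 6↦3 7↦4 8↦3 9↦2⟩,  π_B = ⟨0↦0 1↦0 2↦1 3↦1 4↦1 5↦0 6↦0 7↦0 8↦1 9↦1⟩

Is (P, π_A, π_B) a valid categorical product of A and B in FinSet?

|A|·|B| = 5·2 = 10;  |P| = 10
Check the pairing map k ↦ (π_A(k), π_B(k)):
  0 ↦ (1,0)
  1 ↦ (0,0)
  2 ↦ (0,1)
  3 ↦ (4,1)
  4 ↦ (1,1)
  5 ↦ (2,0)
  6 ↦ (3,0)
  7 ↦ (4,0)
  8 ↦ (3,1)
  9 ↦ (2,1)
distinct pairs in image: 10 / 10 needed
  → bijection onto A×B; projections well-typed.

Answer: VALID PRODUCT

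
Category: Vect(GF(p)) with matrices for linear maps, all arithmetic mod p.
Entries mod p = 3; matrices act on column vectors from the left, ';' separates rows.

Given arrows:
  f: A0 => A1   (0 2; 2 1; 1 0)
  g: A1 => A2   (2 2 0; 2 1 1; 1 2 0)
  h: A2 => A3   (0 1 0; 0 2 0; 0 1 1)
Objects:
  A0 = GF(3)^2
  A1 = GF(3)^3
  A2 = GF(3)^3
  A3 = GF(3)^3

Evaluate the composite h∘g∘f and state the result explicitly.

  e0=(1,0) f=>(0,2,1) g=>(1,0,1) h=>(0,0,1)
  e1=(0,1) f=>(2,1,0) g=>(0,2,1) h=>(2,1,0)
composite: (0 2; 0 1; 1 0)

Answer: (0 2; 0 1; 1 0)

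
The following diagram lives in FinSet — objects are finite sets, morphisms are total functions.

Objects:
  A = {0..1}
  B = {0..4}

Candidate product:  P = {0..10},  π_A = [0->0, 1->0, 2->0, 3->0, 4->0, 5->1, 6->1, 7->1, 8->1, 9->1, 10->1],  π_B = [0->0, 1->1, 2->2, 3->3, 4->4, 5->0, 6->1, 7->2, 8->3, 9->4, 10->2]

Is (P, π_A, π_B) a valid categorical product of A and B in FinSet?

Answer: NOT A VALID PRODUCT — |P|=11 ≠ |A|·|B|=10

Trace:
|A|·|B| = 2·5 = 10;  |P| = 11
  → cardinalities differ; no bijection possible.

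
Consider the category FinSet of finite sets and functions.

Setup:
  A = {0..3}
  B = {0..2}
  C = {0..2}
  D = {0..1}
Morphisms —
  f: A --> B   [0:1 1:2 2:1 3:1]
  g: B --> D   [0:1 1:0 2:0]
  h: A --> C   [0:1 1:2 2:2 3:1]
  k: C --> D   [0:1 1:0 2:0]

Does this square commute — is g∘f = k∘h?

Answer: COMMUTES

Trace:
1) trace f;g:
  0 f-->1 g-->0
  1 f-->2 g-->0
  2 f-->1 g-->0
  3 f-->1 g-->0
  composite₁ = [0:0 1:0 2:0 3:0]
2) trace h;k:
  0 h-->1 k-->0
  1 h-->2 k-->0
  2 h-->2 k-->0
  3 h-->1 k-->0
  composite₂ = [0:0 1:0 2:0 3:0]
Equal? YES — commutes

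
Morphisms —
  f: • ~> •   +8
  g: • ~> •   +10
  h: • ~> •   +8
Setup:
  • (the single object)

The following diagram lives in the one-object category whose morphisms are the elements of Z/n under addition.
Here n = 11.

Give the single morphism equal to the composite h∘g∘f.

Answer: +4

Trace:
  0 +8≡8 +10≡7 +8≡4  (mod 11)
⟦path⟧: +4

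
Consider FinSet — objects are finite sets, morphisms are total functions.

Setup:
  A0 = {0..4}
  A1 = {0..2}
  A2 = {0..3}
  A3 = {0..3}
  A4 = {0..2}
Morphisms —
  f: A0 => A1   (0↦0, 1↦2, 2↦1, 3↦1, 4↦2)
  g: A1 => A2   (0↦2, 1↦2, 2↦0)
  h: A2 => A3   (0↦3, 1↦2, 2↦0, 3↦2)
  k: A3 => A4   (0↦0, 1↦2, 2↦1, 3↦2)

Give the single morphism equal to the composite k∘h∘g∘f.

Answer: (0↦0, 1↦2, 2↦0, 3↦0, 4↦2)

Derivation:
  0 f=>0 g=>2 h=>0 k=>0
  1 f=>2 g=>0 h=>3 k=>2
  2 f=>1 g=>2 h=>0 k=>0
  3 f=>1 g=>2 h=>0 k=>0
  4 f=>2 g=>0 h=>3 k=>2
composite: (0↦0, 1↦2, 2↦0, 3↦0, 4↦2)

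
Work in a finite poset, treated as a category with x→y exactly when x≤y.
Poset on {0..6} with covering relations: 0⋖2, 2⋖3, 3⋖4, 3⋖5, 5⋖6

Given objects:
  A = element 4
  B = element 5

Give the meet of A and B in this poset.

Answer: A∧B = 3

Work:
Common predecessors of 4,5: {0,2,3}
  0 ⊑ 3
  2 ⊑ 3
  3 ⊑ 3
glb = 3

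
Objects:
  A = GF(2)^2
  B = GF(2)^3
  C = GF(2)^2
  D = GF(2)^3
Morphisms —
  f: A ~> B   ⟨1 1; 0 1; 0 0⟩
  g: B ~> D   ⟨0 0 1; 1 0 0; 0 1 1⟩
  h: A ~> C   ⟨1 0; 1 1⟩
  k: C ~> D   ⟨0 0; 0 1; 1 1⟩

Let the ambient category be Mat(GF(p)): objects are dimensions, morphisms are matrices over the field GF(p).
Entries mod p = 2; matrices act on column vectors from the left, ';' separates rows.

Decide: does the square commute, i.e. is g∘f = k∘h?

Answer: COMMUTES

Trace:
Along f;g (path 1):
  e0=⟨1,0⟩ f~>⟨1,0,0⟩ g~>⟨0,1,0⟩
  e1=⟨0,1⟩ f~>⟨1,1,0⟩ g~>⟨0,1,1⟩
  result₁ = ⟨0 0; 1 1; 0 1⟩
Along h;k (path 2):
  e0=⟨1,0⟩ h~>⟨1,1⟩ k~>⟨0,1,0⟩
  e1=⟨0,1⟩ h~>⟨0,1⟩ k~>⟨0,1,1⟩
  result₂ = ⟨0 0; 1 1; 0 1⟩
Equal? YES — commutes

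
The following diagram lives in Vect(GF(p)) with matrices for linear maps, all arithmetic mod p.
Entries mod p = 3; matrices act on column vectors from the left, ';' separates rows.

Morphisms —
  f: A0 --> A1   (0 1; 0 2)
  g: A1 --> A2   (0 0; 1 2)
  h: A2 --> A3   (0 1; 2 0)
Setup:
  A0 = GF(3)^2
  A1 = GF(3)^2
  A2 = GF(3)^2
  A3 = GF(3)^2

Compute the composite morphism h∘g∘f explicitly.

Answer: (0 2; 0 0)

Trace:
  e0=⟨1,0⟩ f-->⟨0,0⟩ g-->⟨0,0⟩ h-->⟨0,0⟩
  e1=⟨0,1⟩ f-->⟨1,2⟩ g-->⟨0,2⟩ h-->⟨2,0⟩
result: (0 2; 0 0)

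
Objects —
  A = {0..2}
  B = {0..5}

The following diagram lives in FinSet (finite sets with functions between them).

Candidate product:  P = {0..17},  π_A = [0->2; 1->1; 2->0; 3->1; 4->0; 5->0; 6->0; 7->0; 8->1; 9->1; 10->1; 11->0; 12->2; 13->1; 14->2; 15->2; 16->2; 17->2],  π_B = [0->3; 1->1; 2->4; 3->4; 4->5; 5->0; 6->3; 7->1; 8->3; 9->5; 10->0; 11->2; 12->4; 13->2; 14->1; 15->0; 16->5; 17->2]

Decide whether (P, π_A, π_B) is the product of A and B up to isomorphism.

|A|·|B| = 3·6 = 18;  |P| = 18
Check the pairing map k ↦ (π_A(k), π_B(k)):
  0 -> (2,3)
  1 -> (1,1)
  2 -> (0,4)
  3 -> (1,4)
  4 -> (0,5)
  5 -> (0,0)
  6 -> (0,3)
  7 -> (0,1)
  8 -> (1,3)
  9 -> (1,5)
  10 -> (1,0)
  11 -> (0,2)
  12 -> (2,4)
  13 -> (1,2)
  14 -> (2,1)
  15 -> (2,0)
  16 -> (2,5)
  17 -> (2,2)
distinct pairs in image: 18 / 18 needed
  → bijection onto A×B; projections well-typed.

Answer: VALID PRODUCT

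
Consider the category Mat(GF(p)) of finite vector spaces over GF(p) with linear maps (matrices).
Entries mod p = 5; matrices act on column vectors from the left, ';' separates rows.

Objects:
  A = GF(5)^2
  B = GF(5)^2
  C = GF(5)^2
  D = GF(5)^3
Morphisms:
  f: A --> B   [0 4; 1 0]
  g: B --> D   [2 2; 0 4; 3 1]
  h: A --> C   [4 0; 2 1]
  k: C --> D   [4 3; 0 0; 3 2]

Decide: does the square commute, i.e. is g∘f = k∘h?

1) trace f;g:
  e0=[1,0] f-->[0,1] g-->[2,4,1]
  e1=[0,1] f-->[4,0] g-->[3,0,2]
  ⟦path⟧₁ = [2 3; 4 0; 1 2]
2) trace h;k:
  e0=[1,0] h-->[4,2] k-->[2,0,1]
  e1=[0,1] h-->[0,1] k-->[3,0,2]
  ⟦path⟧₂ = [2 3; 0 0; 1 2]
Equal? differ; not commutative

Answer: DOES NOT COMMUTE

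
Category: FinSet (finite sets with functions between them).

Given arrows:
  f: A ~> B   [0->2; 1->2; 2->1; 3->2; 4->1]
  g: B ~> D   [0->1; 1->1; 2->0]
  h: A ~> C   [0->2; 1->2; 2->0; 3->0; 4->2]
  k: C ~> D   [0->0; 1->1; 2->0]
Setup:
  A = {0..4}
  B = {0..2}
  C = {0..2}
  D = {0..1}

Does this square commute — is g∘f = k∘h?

Along f;g (path 1):
  0 f~>2 g~>0
  1 f~>2 g~>0
  2 f~>1 g~>1
  3 f~>2 g~>0
  4 f~>1 g~>1
  ⟦path⟧₁ = [0->0; 1->0; 2->1; 3->0; 4->1]
Along h;k (path 2):
  0 h~>2 k~>0
  1 h~>2 k~>0
  2 h~>0 k~>0
  3 h~>0 k~>0
  4 h~>2 k~>0
  ⟦path⟧₂ = [0->0; 1->0; 2->0; 3->0; 4->0]
Equal? NO — does not commute

Answer: DOES NOT COMMUTE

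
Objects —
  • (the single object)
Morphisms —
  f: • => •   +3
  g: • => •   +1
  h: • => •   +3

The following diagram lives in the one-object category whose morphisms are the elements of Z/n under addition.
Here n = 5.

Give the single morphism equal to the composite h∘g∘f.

  0 +3≡3 +1≡4 +3≡2  (mod 5)
result: +2

Answer: +2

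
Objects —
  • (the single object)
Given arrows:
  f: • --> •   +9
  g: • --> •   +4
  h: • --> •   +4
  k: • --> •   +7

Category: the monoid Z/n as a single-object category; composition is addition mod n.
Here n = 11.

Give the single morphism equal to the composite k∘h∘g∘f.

Answer: +2

Derivation:
  0 +9≡9 +4≡2 +4≡6 +7≡2  (mod 11)
⟦path⟧: +2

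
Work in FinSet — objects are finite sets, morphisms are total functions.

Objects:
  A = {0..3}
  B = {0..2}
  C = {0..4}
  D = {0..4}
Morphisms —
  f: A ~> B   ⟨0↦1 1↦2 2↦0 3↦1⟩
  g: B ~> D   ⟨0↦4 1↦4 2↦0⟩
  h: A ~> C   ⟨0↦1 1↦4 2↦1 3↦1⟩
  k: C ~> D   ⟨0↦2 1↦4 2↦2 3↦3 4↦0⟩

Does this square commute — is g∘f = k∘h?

1) trace f;g:
  0 f~>1 g~>4
  1 f~>2 g~>0
  2 f~>0 g~>4
  3 f~>1 g~>4
  composite₁ = ⟨0↦4 1↦0 2↦4 3↦4⟩
2) trace h;k:
  0 h~>1 k~>4
  1 h~>4 k~>0
  2 h~>1 k~>4
  3 h~>1 k~>4
  composite₂ = ⟨0↦4 1↦0 2↦4 3↦4⟩
Equal? same morphism ✓

Answer: COMMUTES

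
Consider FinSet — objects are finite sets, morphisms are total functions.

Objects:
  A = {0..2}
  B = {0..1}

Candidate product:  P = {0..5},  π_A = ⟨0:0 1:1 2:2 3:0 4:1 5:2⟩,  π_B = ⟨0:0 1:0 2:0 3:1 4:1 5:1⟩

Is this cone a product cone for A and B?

|A|·|B| = 3·2 = 6;  |P| = 6
Check the pairing map k ↦ (π_A(k), π_B(k)):
  0 : (0,0)
  1 : (1,0)
  2 : (2,0)
  3 : (0,1)
  4 : (1,1)
  5 : (2,1)
distinct pairs in image: 6 / 6 needed
  → bijection onto A×B; projections well-typed.

Answer: VALID PRODUCT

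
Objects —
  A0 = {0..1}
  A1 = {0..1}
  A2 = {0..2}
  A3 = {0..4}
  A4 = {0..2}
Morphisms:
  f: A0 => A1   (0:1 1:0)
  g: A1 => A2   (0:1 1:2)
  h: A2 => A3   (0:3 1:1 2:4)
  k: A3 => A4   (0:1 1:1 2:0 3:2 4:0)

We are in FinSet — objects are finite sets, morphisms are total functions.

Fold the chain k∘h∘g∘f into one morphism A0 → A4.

  0 f=>1 g=>2 h=>4 k=>0
  1 f=>0 g=>1 h=>1 k=>1
composite: (0:0 1:1)

Answer: (0:0 1:1)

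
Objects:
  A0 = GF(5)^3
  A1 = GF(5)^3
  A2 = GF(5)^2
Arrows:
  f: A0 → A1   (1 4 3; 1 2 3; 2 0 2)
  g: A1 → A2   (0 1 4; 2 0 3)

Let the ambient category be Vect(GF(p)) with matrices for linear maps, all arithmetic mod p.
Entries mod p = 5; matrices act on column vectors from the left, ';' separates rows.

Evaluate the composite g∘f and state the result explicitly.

  e0=⟨1,0,0⟩ f→⟨1,1,2⟩ g→⟨4,3⟩
  e1=⟨0,1,0⟩ f→⟨4,2,0⟩ g→⟨2,3⟩
  e2=⟨0,0,1⟩ f→⟨3,3,2⟩ g→⟨1,2⟩
⟦path⟧: (4 2 1; 3 3 2)

Answer: (4 2 1; 3 3 2)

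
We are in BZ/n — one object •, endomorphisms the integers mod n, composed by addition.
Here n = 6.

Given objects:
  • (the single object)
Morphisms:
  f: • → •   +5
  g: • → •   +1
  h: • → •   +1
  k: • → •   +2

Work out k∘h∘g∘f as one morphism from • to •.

Answer: +3

Trace:
  0 +5≡5 +1≡0 +1≡1 +2≡3  (mod 6)
result: +3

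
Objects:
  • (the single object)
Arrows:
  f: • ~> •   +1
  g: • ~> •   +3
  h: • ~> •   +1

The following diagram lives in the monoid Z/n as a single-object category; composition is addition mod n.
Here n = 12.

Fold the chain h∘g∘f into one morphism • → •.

  0 +1≡1 +3≡4 +1≡5  (mod 12)
result: +5

Answer: +5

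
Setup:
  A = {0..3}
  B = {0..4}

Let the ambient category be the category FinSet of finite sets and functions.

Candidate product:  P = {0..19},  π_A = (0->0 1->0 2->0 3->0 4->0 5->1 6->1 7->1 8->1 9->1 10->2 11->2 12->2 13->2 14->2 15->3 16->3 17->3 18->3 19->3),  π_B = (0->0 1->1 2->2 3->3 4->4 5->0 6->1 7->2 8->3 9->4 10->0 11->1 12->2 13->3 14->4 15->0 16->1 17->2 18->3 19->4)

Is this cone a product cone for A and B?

|A|·|B| = 4·5 = 20;  |P| = 20
Check the pairing map k ↦ (π_A(k), π_B(k)):
  0 -> (0,0)
  1 -> (0,1)
  2 -> (0,2)
  3 -> (0,3)
  4 -> (0,4)
  5 -> (1,0)
  6 -> (1,1)
  7 -> (1,2)
  8 -> (1,3)
  9 -> (1,4)
  10 -> (2,0)
  11 -> (2,1)
  12 -> (2,2)
  13 -> (2,3)
  14 -> (2,4)
  15 -> (3,0)
  16 -> (3,1)
  17 -> (3,2)
  18 -> (3,3)
  19 -> (3,4)
distinct pairs in image: 20 / 20 needed
  → bijection onto A×B; projections well-typed.

Answer: VALID PRODUCT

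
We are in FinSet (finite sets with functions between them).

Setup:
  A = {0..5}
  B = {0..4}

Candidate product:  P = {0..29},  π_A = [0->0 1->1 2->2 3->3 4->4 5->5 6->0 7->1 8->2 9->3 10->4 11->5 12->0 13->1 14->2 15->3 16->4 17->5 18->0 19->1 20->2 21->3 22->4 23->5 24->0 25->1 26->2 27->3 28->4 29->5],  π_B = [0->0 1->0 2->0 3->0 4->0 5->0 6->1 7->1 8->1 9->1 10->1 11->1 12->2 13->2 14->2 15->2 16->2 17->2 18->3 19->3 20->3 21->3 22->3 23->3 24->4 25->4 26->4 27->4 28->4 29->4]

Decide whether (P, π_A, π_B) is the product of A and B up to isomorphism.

|A|·|B| = 6·5 = 30;  |P| = 30
Check the pairing map k ↦ (π_A(k), π_B(k)):
  0 -> (0,0)
  1 -> (1,0)
  2 -> (2,0)
  3 -> (3,0)
  4 -> (4,0)
  5 -> (5,0)
  6 -> (0,1)
  7 -> (1,1)
  8 -> (2,1)
  9 -> (3,1)
  10 -> (4,1)
  11 -> (5,1)
  12 -> (0,2)
  13 -> (1,2)
  14 -> (2,2)
  15 -> (3,2)
  16 -> (4,2)
  17 -> (5,2)
  18 -> (0,3)
  19 -> (1,3)
  20 -> (2,3)
  21 -> (3,3)
  22 -> (4,3)
  23 -> (5,3)
  24 -> (0,4)
  25 -> (1,4)
  26 -> (2,4)
  27 -> (3,4)
  28 -> (4,4)
  29 -> (5,4)
distinct pairs in image: 30 / 30 needed
  → bijection onto A×B; projections well-typed.

Answer: VALID PRODUCT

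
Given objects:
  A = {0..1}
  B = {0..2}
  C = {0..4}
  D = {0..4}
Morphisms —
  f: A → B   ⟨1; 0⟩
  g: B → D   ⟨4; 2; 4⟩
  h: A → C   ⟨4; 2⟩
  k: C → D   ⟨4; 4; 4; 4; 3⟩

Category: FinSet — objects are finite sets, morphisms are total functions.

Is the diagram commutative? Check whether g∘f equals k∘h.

Answer: DOES NOT COMMUTE

Trace:
Path 1 = f;g:
  0 f→1 g→2
  1 f→0 g→4
  result₁ = ⟨2; 4⟩
Path 2 = h;k:
  0 h→4 k→3
  1 h→2 k→4
  result₂ = ⟨3; 4⟩
Equal? NO — does not commute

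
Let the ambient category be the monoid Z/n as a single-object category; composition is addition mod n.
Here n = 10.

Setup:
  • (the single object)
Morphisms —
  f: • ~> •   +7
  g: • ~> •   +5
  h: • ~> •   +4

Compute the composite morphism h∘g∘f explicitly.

Answer: +6

Derivation:
  0 +7≡7 +5≡2 +4≡6  (mod 10)
composite: +6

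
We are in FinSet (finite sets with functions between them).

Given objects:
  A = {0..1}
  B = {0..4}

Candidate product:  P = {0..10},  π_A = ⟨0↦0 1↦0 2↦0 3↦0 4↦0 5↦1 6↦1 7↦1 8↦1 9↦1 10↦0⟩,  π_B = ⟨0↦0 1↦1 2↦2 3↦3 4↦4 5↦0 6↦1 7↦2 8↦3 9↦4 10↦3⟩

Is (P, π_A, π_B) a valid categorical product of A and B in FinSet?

|A|·|B| = 2·5 = 10;  |P| = 11
  → cardinalities differ; no bijection possible.

Answer: NOT A VALID PRODUCT — |P|=11 ≠ |A|·|B|=10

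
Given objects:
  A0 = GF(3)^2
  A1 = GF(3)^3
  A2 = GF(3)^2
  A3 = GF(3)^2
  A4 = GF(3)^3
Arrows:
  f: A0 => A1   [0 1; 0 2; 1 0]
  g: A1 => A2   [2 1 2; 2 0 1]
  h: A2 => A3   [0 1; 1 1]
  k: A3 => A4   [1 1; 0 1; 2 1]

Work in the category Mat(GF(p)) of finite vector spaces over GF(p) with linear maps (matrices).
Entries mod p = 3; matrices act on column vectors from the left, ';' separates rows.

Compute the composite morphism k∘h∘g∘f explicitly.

Answer: [1 2; 0 0; 2 1]

Derivation:
  e0=[1,0] f=>[0,0,1] g=>[2,1] h=>[1,0] k=>[1,0,2]
  e1=[0,1] f=>[1,2,0] g=>[1,2] h=>[2,0] k=>[2,0,1]
composite: [1 2; 0 0; 2 1]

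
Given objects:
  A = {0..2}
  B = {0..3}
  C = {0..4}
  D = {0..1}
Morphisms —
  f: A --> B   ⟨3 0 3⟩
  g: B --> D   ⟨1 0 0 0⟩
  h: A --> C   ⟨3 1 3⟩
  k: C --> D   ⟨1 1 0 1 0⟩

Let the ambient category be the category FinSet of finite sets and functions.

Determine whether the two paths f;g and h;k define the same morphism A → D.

1) trace f;g:
  0 f-->3 g-->0
  1 f-->0 g-->1
  2 f-->3 g-->0
  result₁ = ⟨0 1 0⟩
2) trace h;k:
  0 h-->3 k-->1
  1 h-->1 k-->1
  2 h-->3 k-->1
  result₂ = ⟨1 1 1⟩
Equal? differ; not commutative

Answer: DOES NOT COMMUTE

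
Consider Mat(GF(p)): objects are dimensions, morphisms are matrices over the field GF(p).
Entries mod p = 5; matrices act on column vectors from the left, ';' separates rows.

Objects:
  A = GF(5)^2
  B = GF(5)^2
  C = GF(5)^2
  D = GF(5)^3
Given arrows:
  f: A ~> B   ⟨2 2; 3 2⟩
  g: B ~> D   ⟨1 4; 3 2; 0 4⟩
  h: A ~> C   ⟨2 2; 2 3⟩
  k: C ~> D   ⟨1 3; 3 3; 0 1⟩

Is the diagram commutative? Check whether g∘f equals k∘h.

Answer: DOES NOT COMMUTE

Work:
Path 1 = f;g:
  e0=⟨1,0⟩ f~>⟨2,3⟩ g~>⟨4,2,2⟩
  e1=⟨0,1⟩ f~>⟨2,2⟩ g~>⟨0,0,3⟩
  composite₁ = ⟨4 0; 2 0; 2 3⟩
Path 2 = h;k:
  e0=⟨1,0⟩ h~>⟨2,2⟩ k~>⟨3,2,2⟩
  e1=⟨0,1⟩ h~>⟨2,3⟩ k~>⟨1,0,3⟩
  composite₂ = ⟨3 1; 2 0; 2 3⟩
Equal? distinct morphisms ✗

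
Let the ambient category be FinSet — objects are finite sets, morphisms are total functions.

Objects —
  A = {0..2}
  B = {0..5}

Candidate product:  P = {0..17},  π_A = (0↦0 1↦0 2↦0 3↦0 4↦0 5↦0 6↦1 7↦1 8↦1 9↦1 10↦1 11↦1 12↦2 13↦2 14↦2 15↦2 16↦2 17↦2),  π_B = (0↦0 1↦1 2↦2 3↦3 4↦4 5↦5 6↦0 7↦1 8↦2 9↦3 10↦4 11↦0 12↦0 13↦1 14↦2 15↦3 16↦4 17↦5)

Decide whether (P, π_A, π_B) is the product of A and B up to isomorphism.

|A|·|B| = 3·6 = 18;  |P| = 18
Check the pairing map k ↦ (π_A(k), π_B(k)):
  0 ↦ (0,0)
  1 ↦ (0,1)
  2 ↦ (0,2)
  3 ↦ (0,3)
  4 ↦ (0,4)
  5 ↦ (0,5)
  6 ↦ (1,0)
  7 ↦ (1,1)
  8 ↦ (1,2)
  9 ↦ (1,3)
  10 ↦ (1,4)
  11 ↦ (1,0)  ✗ repeats pair of k=6
  12 ↦ (2,0)
  13 ↦ (2,1)
  14 ↦ (2,2)
  15 ↦ (2,3)
  16 ↦ (2,4)
  17 ↦ (2,5)
distinct pairs in image: 17 / 18 needed
  → (1,0) hit at k=6 and k=11

Answer: NOT A VALID PRODUCT — duplicate pair at indices 6,11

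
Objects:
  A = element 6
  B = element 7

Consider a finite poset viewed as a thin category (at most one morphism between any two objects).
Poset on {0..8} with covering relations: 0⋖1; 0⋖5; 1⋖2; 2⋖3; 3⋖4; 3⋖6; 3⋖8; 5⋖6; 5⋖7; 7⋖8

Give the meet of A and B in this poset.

Lower bounds of A=6 and B=7: {0,5}
  0 ⊑ 5
  5 ⊑ 5
glb = 5

Answer: A∧B = 5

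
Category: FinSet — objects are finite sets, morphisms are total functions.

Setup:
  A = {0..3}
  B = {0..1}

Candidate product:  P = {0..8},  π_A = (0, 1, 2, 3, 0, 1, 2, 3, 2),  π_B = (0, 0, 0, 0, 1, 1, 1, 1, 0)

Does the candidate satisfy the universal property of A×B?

|A|·|B| = 4·2 = 8;  |P| = 9
  → cardinalities differ; no bijection possible.

Answer: NOT A VALID PRODUCT — |P|=9 ≠ |A|·|B|=8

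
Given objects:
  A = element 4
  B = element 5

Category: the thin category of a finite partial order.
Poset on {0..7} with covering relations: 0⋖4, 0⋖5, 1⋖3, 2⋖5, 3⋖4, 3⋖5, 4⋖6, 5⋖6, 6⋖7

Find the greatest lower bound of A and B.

Lower bounds of A=4 and B=5: {0,1,3}
  maximal lower bounds 0 and 3 are incomparable: neither 0≤3 nor 3≤0
→ no greatest lower bound exists

Answer: NO MEET EXISTS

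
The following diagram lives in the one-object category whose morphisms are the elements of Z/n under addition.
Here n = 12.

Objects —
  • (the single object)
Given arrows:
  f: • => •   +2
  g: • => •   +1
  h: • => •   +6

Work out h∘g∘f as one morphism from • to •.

Answer: +9

Derivation:
  0 +2≡2 +1≡3 +6≡9  (mod 12)
⟦path⟧: +9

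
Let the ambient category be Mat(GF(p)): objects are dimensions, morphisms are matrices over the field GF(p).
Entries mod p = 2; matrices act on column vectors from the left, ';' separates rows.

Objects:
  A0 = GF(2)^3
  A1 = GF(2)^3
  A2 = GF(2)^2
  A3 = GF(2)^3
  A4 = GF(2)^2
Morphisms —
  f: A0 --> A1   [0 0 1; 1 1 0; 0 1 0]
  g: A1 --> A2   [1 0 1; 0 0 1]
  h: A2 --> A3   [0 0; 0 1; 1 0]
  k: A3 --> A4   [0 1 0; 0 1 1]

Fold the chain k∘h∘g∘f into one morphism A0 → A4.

  e0=[1,0,0] f-->[0,1,0] g-->[0,0] h-->[0,0,0] k-->[0,0]
  e1=[0,1,0] f-->[0,1,1] g-->[1,1] h-->[0,1,1] k-->[1,0]
  e2=[0,0,1] f-->[1,0,0] g-->[1,0] h-->[0,0,1] k-->[0,1]
composite: [0 1 0; 0 0 1]

Answer: [0 1 0; 0 0 1]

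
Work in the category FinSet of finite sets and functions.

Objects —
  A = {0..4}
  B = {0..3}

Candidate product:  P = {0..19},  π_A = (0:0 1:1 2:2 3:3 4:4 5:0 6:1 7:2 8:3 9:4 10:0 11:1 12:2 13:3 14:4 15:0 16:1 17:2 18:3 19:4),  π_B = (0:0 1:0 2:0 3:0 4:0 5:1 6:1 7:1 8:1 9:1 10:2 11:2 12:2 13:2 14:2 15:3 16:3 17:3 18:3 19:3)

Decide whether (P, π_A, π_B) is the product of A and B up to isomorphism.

Answer: VALID PRODUCT

Trace:
|A|·|B| = 5·4 = 20;  |P| = 20
Check the pairing map k ↦ (π_A(k), π_B(k)):
  0 : (0,0)
  1 : (1,0)
  2 : (2,0)
  3 : (3,0)
  4 : (4,0)
  5 : (0,1)
  6 : (1,1)
  7 : (2,1)
  8 : (3,1)
  9 : (4,1)
  10 : (0,2)
  11 : (1,2)
  12 : (2,2)
  13 : (3,2)
  14 : (4,2)
  15 : (0,3)
  16 : (1,3)
  17 : (2,3)
  18 : (3,3)
  19 : (4,3)
distinct pairs in image: 20 / 20 needed
  → bijection onto A×B; projections well-typed.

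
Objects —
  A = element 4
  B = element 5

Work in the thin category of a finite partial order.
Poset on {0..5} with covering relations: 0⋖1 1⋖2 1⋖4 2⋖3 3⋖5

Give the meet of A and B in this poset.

{x : x⊑A ∧ x⊑B} = {0,1}  (A=4, B=5)
  0 ⊑ 1
  1 ⊑ 1
glb = 1

Answer: A∧B = 1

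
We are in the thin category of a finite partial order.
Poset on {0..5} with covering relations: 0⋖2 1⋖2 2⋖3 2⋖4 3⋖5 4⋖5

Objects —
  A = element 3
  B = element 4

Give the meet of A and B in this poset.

{x : x⊑A ∧ x⊑B} = {0,1,2}  (A=3, B=4)
  0 ⊑ 2
  1 ⊑ 2
  2 ⊑ 2
glb = 2

Answer: A∧B = 2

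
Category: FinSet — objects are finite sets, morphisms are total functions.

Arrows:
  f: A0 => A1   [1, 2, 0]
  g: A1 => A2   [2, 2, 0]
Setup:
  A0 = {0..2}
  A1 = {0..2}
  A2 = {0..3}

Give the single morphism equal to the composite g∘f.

  0 f=>1 g=>2
  1 f=>2 g=>0
  2 f=>0 g=>2
⟦path⟧: [2, 0, 2]

Answer: [2, 0, 2]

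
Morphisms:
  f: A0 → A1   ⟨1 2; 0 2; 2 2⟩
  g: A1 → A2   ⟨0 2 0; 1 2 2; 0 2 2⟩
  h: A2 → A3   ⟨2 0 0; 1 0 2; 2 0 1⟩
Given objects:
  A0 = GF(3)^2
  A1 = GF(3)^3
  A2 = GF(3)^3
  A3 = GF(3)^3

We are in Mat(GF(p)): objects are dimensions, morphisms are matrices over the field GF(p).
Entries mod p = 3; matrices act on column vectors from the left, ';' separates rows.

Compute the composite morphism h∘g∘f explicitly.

  e0=[1,0] f→[1,0,2] g→[0,2,1] h→[0,2,1]
  e1=[0,1] f→[2,2,2] g→[1,1,2] h→[2,2,1]
composite: ⟨0 2; 2 2; 1 1⟩

Answer: ⟨0 2; 2 2; 1 1⟩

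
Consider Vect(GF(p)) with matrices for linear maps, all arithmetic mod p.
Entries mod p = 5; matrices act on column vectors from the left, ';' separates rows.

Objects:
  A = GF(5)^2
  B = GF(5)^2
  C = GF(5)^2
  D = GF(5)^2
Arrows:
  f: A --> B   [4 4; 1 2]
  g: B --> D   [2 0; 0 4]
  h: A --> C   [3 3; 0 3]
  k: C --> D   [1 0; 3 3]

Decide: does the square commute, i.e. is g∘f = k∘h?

Path 1 = f;g:
  e0=⟨1,0⟩ f-->⟨4,1⟩ g-->⟨3,4⟩
  e1=⟨0,1⟩ f-->⟨4,2⟩ g-->⟨3,3⟩
  result₁ = [3 3; 4 3]
Path 2 = h;k:
  e0=⟨1,0⟩ h-->⟨3,0⟩ k-->⟨3,4⟩
  e1=⟨0,1⟩ h-->⟨3,3⟩ k-->⟨3,3⟩
  result₂ = [3 3; 4 3]
Equal? same morphism ✓

Answer: COMMUTES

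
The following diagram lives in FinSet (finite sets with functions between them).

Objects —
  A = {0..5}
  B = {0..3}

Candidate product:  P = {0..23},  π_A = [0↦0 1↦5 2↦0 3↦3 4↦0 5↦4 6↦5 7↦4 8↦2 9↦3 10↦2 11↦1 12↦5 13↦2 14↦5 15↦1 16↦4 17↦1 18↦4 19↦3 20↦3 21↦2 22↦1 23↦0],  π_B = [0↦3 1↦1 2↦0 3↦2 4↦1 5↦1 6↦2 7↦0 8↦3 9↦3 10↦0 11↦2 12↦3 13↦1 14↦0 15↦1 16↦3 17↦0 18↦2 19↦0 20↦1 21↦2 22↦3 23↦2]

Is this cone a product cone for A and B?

Answer: VALID PRODUCT

Work:
|A|·|B| = 6·4 = 24;  |P| = 24
Check the pairing map k ↦ (π_A(k), π_B(k)):
  0 ↦ (0,3)
  1 ↦ (5,1)
  2 ↦ (0,0)
  3 ↦ (3,2)
  4 ↦ (0,1)
  5 ↦ (4,1)
  6 ↦ (5,2)
  7 ↦ (4,0)
  8 ↦ (2,3)
  9 ↦ (3,3)
  10 ↦ (2,0)
  11 ↦ (1,2)
  12 ↦ (5,3)
  13 ↦ (2,1)
  14 ↦ (5,0)
  15 ↦ (1,1)
  16 ↦ (4,3)
  17 ↦ (1,0)
  18 ↦ (4,2)
  19 ↦ (3,0)
  20 ↦ (3,1)
  21 ↦ (2,2)
  22 ↦ (1,3)
  23 ↦ (0,2)
distinct pairs in image: 24 / 24 needed
  → bijection onto A×B; projections well-typed.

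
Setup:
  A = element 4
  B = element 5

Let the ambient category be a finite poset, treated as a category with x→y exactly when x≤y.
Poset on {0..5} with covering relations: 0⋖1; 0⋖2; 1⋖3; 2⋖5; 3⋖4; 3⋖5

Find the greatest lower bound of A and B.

Lower bounds of A=4 and B=5: {0,1,3}
  0 ≤ 3
  1 ≤ 3
  3 ≤ 3
glb = 3

Answer: A∧B = 3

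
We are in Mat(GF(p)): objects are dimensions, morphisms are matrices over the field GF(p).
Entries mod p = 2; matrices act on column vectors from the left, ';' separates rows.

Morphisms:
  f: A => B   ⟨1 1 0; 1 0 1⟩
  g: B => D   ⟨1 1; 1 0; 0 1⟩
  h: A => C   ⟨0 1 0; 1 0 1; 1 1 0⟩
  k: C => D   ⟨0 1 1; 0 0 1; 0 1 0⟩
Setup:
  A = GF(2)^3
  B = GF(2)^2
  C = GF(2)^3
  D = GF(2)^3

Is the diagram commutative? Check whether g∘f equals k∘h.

Answer: COMMUTES

Trace:
Along f;g (path 1):
  e0=[1,0,0] f=>[1,1] g=>[0,1,1]
  e1=[0,1,0] f=>[1,0] g=>[1,1,0]
  e2=[0,0,1] f=>[0,1] g=>[1,0,1]
  ⟦path⟧₁ = ⟨0 1 1; 1 1 0; 1 0 1⟩
Along h;k (path 2):
  e0=[1,0,0] h=>[0,1,1] k=>[0,1,1]
  e1=[0,1,0] h=>[1,0,1] k=>[1,1,0]
  e2=[0,0,1] h=>[0,1,0] k=>[1,0,1]
  ⟦path⟧₂ = ⟨0 1 1; 1 1 0; 1 0 1⟩
Equal? equal; square commutes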